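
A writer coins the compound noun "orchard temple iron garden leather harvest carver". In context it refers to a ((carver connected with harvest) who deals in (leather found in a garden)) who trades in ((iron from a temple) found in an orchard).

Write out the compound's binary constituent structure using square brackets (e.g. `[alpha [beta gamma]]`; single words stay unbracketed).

Overall it is a kind of carver (specifically "garden leather harvest carver"); the modifier is "orchard temple iron".
Inside "orchard temple iron": head "iron" (specifically "temple iron"), modifier "orchard".
Inside "temple iron": head "iron", modifier "temple".
Inside "garden leather harvest carver": head "carver" (specifically "harvest carver"), modifier "garden leather".
Inside "garden leather": head "leather", modifier "garden".
Inside "harvest carver": head "carver", modifier "harvest".
Putting it together: [[orchard [temple iron]] [[garden leather] [harvest carver]]].

[[orchard [temple iron]] [[garden leather] [harvest carver]]]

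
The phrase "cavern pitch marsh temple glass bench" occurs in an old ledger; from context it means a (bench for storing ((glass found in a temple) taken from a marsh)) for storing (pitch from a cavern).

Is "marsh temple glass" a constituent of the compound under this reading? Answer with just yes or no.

yes

The paraphrase groups the words so that "marsh temple glass" is one unit: it corresponds to a single parenthesized sub-phrase.
The full structure is [[cavern pitch] [[marsh [temple glass]] bench]], in which [marsh temple glass] is a constituent.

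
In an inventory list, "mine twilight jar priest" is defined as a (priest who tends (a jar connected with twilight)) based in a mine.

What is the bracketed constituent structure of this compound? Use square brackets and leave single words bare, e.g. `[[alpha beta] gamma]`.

Whole compound: head "priest" (specifically "twilight jar priest"), modifier "mine".
Inside "twilight jar priest": head "priest", modifier "twilight jar".
Inside "twilight jar": head "jar", modifier "twilight".
Putting it together: [mine [[twilight jar] priest]].

[mine [[twilight jar] priest]]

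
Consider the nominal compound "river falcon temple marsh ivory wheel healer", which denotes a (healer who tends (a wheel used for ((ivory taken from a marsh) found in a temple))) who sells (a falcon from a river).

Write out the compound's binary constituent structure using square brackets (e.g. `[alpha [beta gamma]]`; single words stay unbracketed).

[[river falcon] [[[temple [marsh ivory]] wheel] healer]]

The outermost head in the paraphrase is "healer" (specifically "temple marsh ivory wheel healer"), modified by "river falcon".
Within "river falcon", the head is "falcon" and the modifier is "river".
Within "temple marsh ivory wheel healer", the head is "healer" and the modifier is "temple marsh ivory wheel".
Within "temple marsh ivory wheel", the head is "wheel" and the modifier is "temple marsh ivory".
Within "temple marsh ivory", the head is "ivory" (specifically "marsh ivory") and the modifier is "temple".
Within "marsh ivory", the head is "ivory" and the modifier is "marsh".
Putting it together: [[river falcon] [[[temple [marsh ivory]] wheel] healer]].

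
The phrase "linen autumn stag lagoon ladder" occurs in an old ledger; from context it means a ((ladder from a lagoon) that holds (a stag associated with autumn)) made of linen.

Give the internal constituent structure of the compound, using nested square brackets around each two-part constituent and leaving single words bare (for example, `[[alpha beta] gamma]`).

Overall it is a kind of ladder (specifically "autumn stag lagoon ladder"); the modifier is "linen".
"autumn stag lagoon ladder" → head "ladder" (specifically "lagoon ladder"), modifier "autumn stag".
"autumn stag" → head "stag", modifier "autumn".
"lagoon ladder" → head "ladder", modifier "lagoon".
Putting it together: [linen [[autumn stag] [lagoon ladder]]].

[linen [[autumn stag] [lagoon ladder]]]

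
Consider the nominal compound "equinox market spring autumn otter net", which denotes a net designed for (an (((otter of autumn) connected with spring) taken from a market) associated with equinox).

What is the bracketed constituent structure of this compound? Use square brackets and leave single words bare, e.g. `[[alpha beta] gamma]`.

The outermost head in the paraphrase is "net", modified by "equinox market spring autumn otter".
Within "equinox market spring autumn otter", the head is "otter" (specifically "market spring autumn otter") and the modifier is "equinox".
Within "market spring autumn otter", the head is "otter" (specifically "spring autumn otter") and the modifier is "market".
Within "spring autumn otter", the head is "otter" (specifically "autumn otter") and the modifier is "spring".
Within "autumn otter", the head is "otter" and the modifier is "autumn".
Assembled: [[equinox [market [spring [autumn otter]]]] net].

[[equinox [market [spring [autumn otter]]]] net]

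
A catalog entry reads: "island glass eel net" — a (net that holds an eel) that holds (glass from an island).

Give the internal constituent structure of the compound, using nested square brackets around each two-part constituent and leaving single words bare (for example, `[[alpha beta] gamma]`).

[[island glass] [eel net]]

Overall it is a kind of net (specifically "eel net"); the modifier is "island glass".
Within "island glass", the head is "glass" and the modifier is "island".
Within "eel net", the head is "net" and the modifier is "eel".
Assembled: [[island glass] [eel net]].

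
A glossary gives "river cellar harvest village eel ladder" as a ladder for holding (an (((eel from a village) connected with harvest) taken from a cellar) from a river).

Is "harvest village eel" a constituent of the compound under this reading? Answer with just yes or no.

yes

The paraphrase groups the words so that "harvest village eel" is one unit: it corresponds to a single parenthesized sub-phrase.
The full structure is [[river [cellar [harvest [village eel]]]] ladder], in which [harvest village eel] is a constituent.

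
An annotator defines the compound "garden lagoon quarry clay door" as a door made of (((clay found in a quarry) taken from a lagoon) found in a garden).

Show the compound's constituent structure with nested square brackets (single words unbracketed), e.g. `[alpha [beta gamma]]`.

[[garden [lagoon [quarry clay]]] door]

Whole compound: head "door", modifier "garden lagoon quarry clay".
"garden lagoon quarry clay" → head "clay" (specifically "lagoon quarry clay"), modifier "garden".
"lagoon quarry clay" → head "clay" (specifically "quarry clay"), modifier "lagoon".
"quarry clay" → head "clay", modifier "quarry".
Putting it together: [[garden [lagoon [quarry clay]]] door].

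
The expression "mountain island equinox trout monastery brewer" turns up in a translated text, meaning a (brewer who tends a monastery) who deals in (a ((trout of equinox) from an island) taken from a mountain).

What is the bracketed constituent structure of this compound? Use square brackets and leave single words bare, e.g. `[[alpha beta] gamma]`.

[[mountain [island [equinox trout]]] [monastery brewer]]

Whole compound: head "brewer" (specifically "monastery brewer"), modifier "mountain island equinox trout".
Within "mountain island equinox trout", the head is "trout" (specifically "island equinox trout") and the modifier is "mountain".
Within "island equinox trout", the head is "trout" (specifically "equinox trout") and the modifier is "island".
Within "equinox trout", the head is "trout" and the modifier is "equinox".
Within "monastery brewer", the head is "brewer" and the modifier is "monastery".
Assembled: [[mountain [island [equinox trout]]] [monastery brewer]].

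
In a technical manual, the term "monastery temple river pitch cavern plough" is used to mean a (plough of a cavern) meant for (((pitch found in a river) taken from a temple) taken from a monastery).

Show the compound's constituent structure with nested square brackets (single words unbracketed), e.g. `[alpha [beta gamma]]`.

Overall it is a kind of plough (specifically "cavern plough"); the modifier is "monastery temple river pitch".
Within "monastery temple river pitch", the head is "pitch" (specifically "temple river pitch") and the modifier is "monastery".
Within "temple river pitch", the head is "pitch" (specifically "river pitch") and the modifier is "temple".
Within "river pitch", the head is "pitch" and the modifier is "river".
Within "cavern plough", the head is "plough" and the modifier is "cavern".
Assembled: [[monastery [temple [river pitch]]] [cavern plough]].

[[monastery [temple [river pitch]]] [cavern plough]]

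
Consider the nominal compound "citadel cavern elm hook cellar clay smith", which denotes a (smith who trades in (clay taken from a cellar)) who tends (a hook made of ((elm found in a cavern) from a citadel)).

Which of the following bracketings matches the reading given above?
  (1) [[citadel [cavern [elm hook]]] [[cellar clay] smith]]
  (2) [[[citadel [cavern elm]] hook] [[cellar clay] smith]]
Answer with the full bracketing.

[[[citadel [cavern elm]] hook] [[cellar clay] smith]]

The paraphrase's head is the "smith" part ("cellar clay smith"); its modifier is "citadel cavern elm hook".
That top-level split, carried through the inner groups, gives [[[citadel [cavern elm]] hook] [[cellar clay] smith]].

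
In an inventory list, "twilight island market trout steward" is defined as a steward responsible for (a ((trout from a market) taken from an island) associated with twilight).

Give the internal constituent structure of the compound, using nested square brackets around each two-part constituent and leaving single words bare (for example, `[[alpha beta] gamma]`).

[[twilight [island [market trout]]] steward]

Whole compound: head "steward", modifier "twilight island market trout".
"twilight island market trout" → head "trout" (specifically "island market trout"), modifier "twilight".
"island market trout" → head "trout" (specifically "market trout"), modifier "island".
"market trout" → head "trout", modifier "market".
So the structure is [[twilight [island [market trout]]] steward].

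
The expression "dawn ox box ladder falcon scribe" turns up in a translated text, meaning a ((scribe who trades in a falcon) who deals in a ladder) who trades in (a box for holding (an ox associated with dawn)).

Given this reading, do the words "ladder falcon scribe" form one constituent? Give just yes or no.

The paraphrase groups the words so that "ladder falcon scribe" is one unit: it corresponds to a single parenthesized sub-phrase.
The full structure is [[[dawn ox] box] [ladder [falcon scribe]]], in which [ladder falcon scribe] is a constituent.

yes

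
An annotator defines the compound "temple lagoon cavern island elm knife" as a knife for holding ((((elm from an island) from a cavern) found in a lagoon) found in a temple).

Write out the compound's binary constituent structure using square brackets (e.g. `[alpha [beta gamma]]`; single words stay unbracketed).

Whole compound: head "knife", modifier "temple lagoon cavern island elm".
"temple lagoon cavern island elm" → head "elm" (specifically "lagoon cavern island elm"), modifier "temple".
"lagoon cavern island elm" → head "elm" (specifically "cavern island elm"), modifier "lagoon".
"cavern island elm" → head "elm" (specifically "island elm"), modifier "cavern".
"island elm" → head "elm", modifier "island".
Assembled: [[temple [lagoon [cavern [island elm]]]] knife].

[[temple [lagoon [cavern [island elm]]]] knife]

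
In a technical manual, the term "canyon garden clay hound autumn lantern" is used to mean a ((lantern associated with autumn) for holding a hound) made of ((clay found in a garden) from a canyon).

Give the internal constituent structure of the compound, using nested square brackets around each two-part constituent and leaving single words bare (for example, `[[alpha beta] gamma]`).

[[canyon [garden clay]] [hound [autumn lantern]]]

Whole compound: head "lantern" (specifically "hound autumn lantern"), modifier "canyon garden clay".
Inside "canyon garden clay": head "clay" (specifically "garden clay"), modifier "canyon".
Inside "garden clay": head "clay", modifier "garden".
Inside "hound autumn lantern": head "lantern" (specifically "autumn lantern"), modifier "hound".
Inside "autumn lantern": head "lantern", modifier "autumn".
Assembled: [[canyon [garden clay]] [hound [autumn lantern]]].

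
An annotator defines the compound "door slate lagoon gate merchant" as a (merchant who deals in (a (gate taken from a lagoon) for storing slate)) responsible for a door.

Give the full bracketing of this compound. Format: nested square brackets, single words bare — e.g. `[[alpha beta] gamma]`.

At the top level: head "merchant" (specifically "slate lagoon gate merchant"); modifier "door".
Inside "slate lagoon gate merchant": head "merchant", modifier "slate lagoon gate".
Inside "slate lagoon gate": head "gate" (specifically "lagoon gate"), modifier "slate".
Inside "lagoon gate": head "gate", modifier "lagoon".
Assembled: [door [[slate [lagoon gate]] merchant]].

[door [[slate [lagoon gate]] merchant]]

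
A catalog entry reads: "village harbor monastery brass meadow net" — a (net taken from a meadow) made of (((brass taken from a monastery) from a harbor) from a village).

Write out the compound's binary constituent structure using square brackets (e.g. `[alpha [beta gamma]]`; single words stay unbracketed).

The outermost head in the paraphrase is "net" (specifically "meadow net"), modified by "village harbor monastery brass".
Within "village harbor monastery brass", the head is "brass" (specifically "harbor monastery brass") and the modifier is "village".
Within "harbor monastery brass", the head is "brass" (specifically "monastery brass") and the modifier is "harbor".
Within "monastery brass", the head is "brass" and the modifier is "monastery".
Within "meadow net", the head is "net" and the modifier is "meadow".
Assembled: [[village [harbor [monastery brass]]] [meadow net]].

[[village [harbor [monastery brass]]] [meadow net]]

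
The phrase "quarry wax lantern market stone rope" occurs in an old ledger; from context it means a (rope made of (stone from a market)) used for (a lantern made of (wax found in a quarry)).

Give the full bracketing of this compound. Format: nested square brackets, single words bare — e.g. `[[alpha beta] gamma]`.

Whole compound: head "rope" (specifically "market stone rope"), modifier "quarry wax lantern".
"quarry wax lantern" → head "lantern", modifier "quarry wax".
"quarry wax" → head "wax", modifier "quarry".
"market stone rope" → head "rope", modifier "market stone".
"market stone" → head "stone", modifier "market".
Putting it together: [[[quarry wax] lantern] [[market stone] rope]].

[[[quarry wax] lantern] [[market stone] rope]]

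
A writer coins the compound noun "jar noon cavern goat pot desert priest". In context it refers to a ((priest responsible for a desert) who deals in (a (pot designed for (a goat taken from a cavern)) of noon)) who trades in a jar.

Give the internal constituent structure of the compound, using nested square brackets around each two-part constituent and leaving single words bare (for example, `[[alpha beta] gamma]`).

[jar [[noon [[cavern goat] pot]] [desert priest]]]

Whole compound: head "priest" (specifically "noon cavern goat pot desert priest"), modifier "jar".
Within "noon cavern goat pot desert priest", the head is "priest" (specifically "desert priest") and the modifier is "noon cavern goat pot".
Within "noon cavern goat pot", the head is "pot" (specifically "cavern goat pot") and the modifier is "noon".
Within "cavern goat pot", the head is "pot" and the modifier is "cavern goat".
Within "cavern goat", the head is "goat" and the modifier is "cavern".
Within "desert priest", the head is "priest" and the modifier is "desert".
Assembled: [jar [[noon [[cavern goat] pot]] [desert priest]]].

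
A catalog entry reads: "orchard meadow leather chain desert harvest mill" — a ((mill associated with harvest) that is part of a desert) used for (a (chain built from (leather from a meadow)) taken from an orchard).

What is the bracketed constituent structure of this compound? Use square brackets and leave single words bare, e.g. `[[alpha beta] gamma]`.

Whole compound: head "mill" (specifically "desert harvest mill"), modifier "orchard meadow leather chain".
"orchard meadow leather chain" → head "chain" (specifically "meadow leather chain"), modifier "orchard".
"meadow leather chain" → head "chain", modifier "meadow leather".
"meadow leather" → head "leather", modifier "meadow".
"desert harvest mill" → head "mill" (specifically "harvest mill"), modifier "desert".
"harvest mill" → head "mill", modifier "harvest".
Assembled: [[orchard [[meadow leather] chain]] [desert [harvest mill]]].

[[orchard [[meadow leather] chain]] [desert [harvest mill]]]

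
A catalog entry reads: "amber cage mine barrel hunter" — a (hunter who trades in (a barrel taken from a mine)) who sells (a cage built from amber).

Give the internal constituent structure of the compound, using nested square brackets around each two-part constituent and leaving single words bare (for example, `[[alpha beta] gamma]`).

[[amber cage] [[mine barrel] hunter]]

At the top level: head "hunter" (specifically "mine barrel hunter"); modifier "amber cage".
"amber cage" → head "cage", modifier "amber".
"mine barrel hunter" → head "hunter", modifier "mine barrel".
"mine barrel" → head "barrel", modifier "mine".
Putting it together: [[amber cage] [[mine barrel] hunter]].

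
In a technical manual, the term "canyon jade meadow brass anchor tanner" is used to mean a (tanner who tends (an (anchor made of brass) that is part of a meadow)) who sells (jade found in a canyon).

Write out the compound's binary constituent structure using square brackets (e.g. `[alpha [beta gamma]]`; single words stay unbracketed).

Whole compound: head "tanner" (specifically "meadow brass anchor tanner"), modifier "canyon jade".
Within "canyon jade", the head is "jade" and the modifier is "canyon".
Within "meadow brass anchor tanner", the head is "tanner" and the modifier is "meadow brass anchor".
Within "meadow brass anchor", the head is "anchor" (specifically "brass anchor") and the modifier is "meadow".
Within "brass anchor", the head is "anchor" and the modifier is "brass".
Putting it together: [[canyon jade] [[meadow [brass anchor]] tanner]].

[[canyon jade] [[meadow [brass anchor]] tanner]]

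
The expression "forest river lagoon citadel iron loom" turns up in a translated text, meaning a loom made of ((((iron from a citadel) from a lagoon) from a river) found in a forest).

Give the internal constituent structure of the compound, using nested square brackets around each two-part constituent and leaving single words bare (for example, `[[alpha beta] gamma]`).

[[forest [river [lagoon [citadel iron]]]] loom]

Whole compound: head "loom", modifier "forest river lagoon citadel iron".
"forest river lagoon citadel iron" → head "iron" (specifically "river lagoon citadel iron"), modifier "forest".
"river lagoon citadel iron" → head "iron" (specifically "lagoon citadel iron"), modifier "river".
"lagoon citadel iron" → head "iron" (specifically "citadel iron"), modifier "lagoon".
"citadel iron" → head "iron", modifier "citadel".
Putting it together: [[forest [river [lagoon [citadel iron]]]] loom].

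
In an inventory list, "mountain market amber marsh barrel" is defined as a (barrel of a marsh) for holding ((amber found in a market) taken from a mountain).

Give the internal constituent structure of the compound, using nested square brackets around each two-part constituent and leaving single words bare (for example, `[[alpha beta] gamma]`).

[[mountain [market amber]] [marsh barrel]]

At the top level: head "barrel" (specifically "marsh barrel"); modifier "mountain market amber".
Inside "mountain market amber": head "amber" (specifically "market amber"), modifier "mountain".
Inside "market amber": head "amber", modifier "market".
Inside "marsh barrel": head "barrel", modifier "marsh".
Assembled: [[mountain [market amber]] [marsh barrel]].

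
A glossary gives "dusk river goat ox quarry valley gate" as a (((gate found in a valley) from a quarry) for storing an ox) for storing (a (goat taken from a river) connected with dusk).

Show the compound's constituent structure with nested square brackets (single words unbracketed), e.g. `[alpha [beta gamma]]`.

[[dusk [river goat]] [ox [quarry [valley gate]]]]

The outermost head in the paraphrase is "gate" (specifically "ox quarry valley gate"), modified by "dusk river goat".
Inside "dusk river goat": head "goat" (specifically "river goat"), modifier "dusk".
Inside "river goat": head "goat", modifier "river".
Inside "ox quarry valley gate": head "gate" (specifically "quarry valley gate"), modifier "ox".
Inside "quarry valley gate": head "gate" (specifically "valley gate"), modifier "quarry".
Inside "valley gate": head "gate", modifier "valley".
Putting it together: [[dusk [river goat]] [ox [quarry [valley gate]]]].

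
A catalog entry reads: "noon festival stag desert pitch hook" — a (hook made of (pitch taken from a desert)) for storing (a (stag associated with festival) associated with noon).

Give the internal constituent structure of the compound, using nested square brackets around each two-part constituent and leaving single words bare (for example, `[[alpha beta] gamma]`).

[[noon [festival stag]] [[desert pitch] hook]]

Overall it is a kind of hook (specifically "desert pitch hook"); the modifier is "noon festival stag".
"noon festival stag" → head "stag" (specifically "festival stag"), modifier "noon".
"festival stag" → head "stag", modifier "festival".
"desert pitch hook" → head "hook", modifier "desert pitch".
"desert pitch" → head "pitch", modifier "desert".
Putting it together: [[noon [festival stag]] [[desert pitch] hook]].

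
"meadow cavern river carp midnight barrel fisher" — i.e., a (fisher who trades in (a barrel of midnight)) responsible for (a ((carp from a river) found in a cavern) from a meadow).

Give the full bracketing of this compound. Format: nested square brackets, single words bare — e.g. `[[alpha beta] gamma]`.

Whole compound: head "fisher" (specifically "midnight barrel fisher"), modifier "meadow cavern river carp".
Inside "meadow cavern river carp": head "carp" (specifically "cavern river carp"), modifier "meadow".
Inside "cavern river carp": head "carp" (specifically "river carp"), modifier "cavern".
Inside "river carp": head "carp", modifier "river".
Inside "midnight barrel fisher": head "fisher", modifier "midnight barrel".
Inside "midnight barrel": head "barrel", modifier "midnight".
So the structure is [[meadow [cavern [river carp]]] [[midnight barrel] fisher]].

[[meadow [cavern [river carp]]] [[midnight barrel] fisher]]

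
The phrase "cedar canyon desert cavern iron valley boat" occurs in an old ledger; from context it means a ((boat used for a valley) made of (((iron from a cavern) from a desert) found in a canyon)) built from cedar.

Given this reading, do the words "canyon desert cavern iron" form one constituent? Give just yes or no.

yes

The paraphrase groups the words so that "canyon desert cavern iron" is one unit: it corresponds to a single parenthesized sub-phrase.
The full structure is [cedar [[canyon [desert [cavern iron]]] [valley boat]]], in which [canyon desert cavern iron] is a constituent.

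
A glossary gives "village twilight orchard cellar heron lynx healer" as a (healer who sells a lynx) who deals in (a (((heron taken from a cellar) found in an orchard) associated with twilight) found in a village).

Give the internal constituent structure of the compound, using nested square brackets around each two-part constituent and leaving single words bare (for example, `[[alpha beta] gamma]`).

[[village [twilight [orchard [cellar heron]]]] [lynx healer]]

The outermost head in the paraphrase is "healer" (specifically "lynx healer"), modified by "village twilight orchard cellar heron".
Inside "village twilight orchard cellar heron": head "heron" (specifically "twilight orchard cellar heron"), modifier "village".
Inside "twilight orchard cellar heron": head "heron" (specifically "orchard cellar heron"), modifier "twilight".
Inside "orchard cellar heron": head "heron" (specifically "cellar heron"), modifier "orchard".
Inside "cellar heron": head "heron", modifier "cellar".
Inside "lynx healer": head "healer", modifier "lynx".
So the structure is [[village [twilight [orchard [cellar heron]]]] [lynx healer]].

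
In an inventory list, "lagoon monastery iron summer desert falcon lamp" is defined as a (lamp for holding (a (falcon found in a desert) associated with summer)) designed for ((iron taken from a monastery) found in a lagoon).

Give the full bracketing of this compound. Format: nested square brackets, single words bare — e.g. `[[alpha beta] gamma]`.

[[lagoon [monastery iron]] [[summer [desert falcon]] lamp]]

Whole compound: head "lamp" (specifically "summer desert falcon lamp"), modifier "lagoon monastery iron".
Inside "lagoon monastery iron": head "iron" (specifically "monastery iron"), modifier "lagoon".
Inside "monastery iron": head "iron", modifier "monastery".
Inside "summer desert falcon lamp": head "lamp", modifier "summer desert falcon".
Inside "summer desert falcon": head "falcon" (specifically "desert falcon"), modifier "summer".
Inside "desert falcon": head "falcon", modifier "desert".
Putting it together: [[lagoon [monastery iron]] [[summer [desert falcon]] lamp]].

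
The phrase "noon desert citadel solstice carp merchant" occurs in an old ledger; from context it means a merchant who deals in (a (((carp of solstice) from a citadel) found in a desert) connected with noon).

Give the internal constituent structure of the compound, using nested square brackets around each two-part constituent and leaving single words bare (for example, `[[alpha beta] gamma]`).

[[noon [desert [citadel [solstice carp]]]] merchant]

The outermost head in the paraphrase is "merchant", modified by "noon desert citadel solstice carp".
Inside "noon desert citadel solstice carp": head "carp" (specifically "desert citadel solstice carp"), modifier "noon".
Inside "desert citadel solstice carp": head "carp" (specifically "citadel solstice carp"), modifier "desert".
Inside "citadel solstice carp": head "carp" (specifically "solstice carp"), modifier "citadel".
Inside "solstice carp": head "carp", modifier "solstice".
Putting it together: [[noon [desert [citadel [solstice carp]]]] merchant].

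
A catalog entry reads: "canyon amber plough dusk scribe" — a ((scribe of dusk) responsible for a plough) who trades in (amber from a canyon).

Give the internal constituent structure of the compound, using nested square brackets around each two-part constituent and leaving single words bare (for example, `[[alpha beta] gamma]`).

The outermost head in the paraphrase is "scribe" (specifically "plough dusk scribe"), modified by "canyon amber".
Within "canyon amber", the head is "amber" and the modifier is "canyon".
Within "plough dusk scribe", the head is "scribe" (specifically "dusk scribe") and the modifier is "plough".
Within "dusk scribe", the head is "scribe" and the modifier is "dusk".
So the structure is [[canyon amber] [plough [dusk scribe]]].

[[canyon amber] [plough [dusk scribe]]]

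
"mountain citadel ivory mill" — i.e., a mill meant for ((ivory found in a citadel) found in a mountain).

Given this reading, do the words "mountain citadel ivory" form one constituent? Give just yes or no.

The paraphrase groups the words so that "mountain citadel ivory" is one unit: it corresponds to a single parenthesized sub-phrase.
The full structure is [[mountain [citadel ivory]] mill], in which [mountain citadel ivory] is a constituent.

yes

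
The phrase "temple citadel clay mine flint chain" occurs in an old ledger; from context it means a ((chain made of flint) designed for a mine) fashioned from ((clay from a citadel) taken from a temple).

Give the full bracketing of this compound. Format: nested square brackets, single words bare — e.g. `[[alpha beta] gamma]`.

At the top level: head "chain" (specifically "mine flint chain"); modifier "temple citadel clay".
Within "temple citadel clay", the head is "clay" (specifically "citadel clay") and the modifier is "temple".
Within "citadel clay", the head is "clay" and the modifier is "citadel".
Within "mine flint chain", the head is "chain" (specifically "flint chain") and the modifier is "mine".
Within "flint chain", the head is "chain" and the modifier is "flint".
Putting it together: [[temple [citadel clay]] [mine [flint chain]]].

[[temple [citadel clay]] [mine [flint chain]]]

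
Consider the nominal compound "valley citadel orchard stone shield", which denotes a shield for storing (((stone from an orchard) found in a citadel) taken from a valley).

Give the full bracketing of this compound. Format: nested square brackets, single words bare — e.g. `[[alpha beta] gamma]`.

[[valley [citadel [orchard stone]]] shield]

Overall it is a kind of shield; the modifier is "valley citadel orchard stone".
Inside "valley citadel orchard stone": head "stone" (specifically "citadel orchard stone"), modifier "valley".
Inside "citadel orchard stone": head "stone" (specifically "orchard stone"), modifier "citadel".
Inside "orchard stone": head "stone", modifier "orchard".
Assembled: [[valley [citadel [orchard stone]]] shield].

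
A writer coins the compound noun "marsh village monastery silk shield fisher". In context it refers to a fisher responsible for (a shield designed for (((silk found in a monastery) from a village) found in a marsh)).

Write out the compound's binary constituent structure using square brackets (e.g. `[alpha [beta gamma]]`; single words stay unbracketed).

At the top level: head "fisher"; modifier "marsh village monastery silk shield".
Within "marsh village monastery silk shield", the head is "shield" and the modifier is "marsh village monastery silk".
Within "marsh village monastery silk", the head is "silk" (specifically "village monastery silk") and the modifier is "marsh".
Within "village monastery silk", the head is "silk" (specifically "monastery silk") and the modifier is "village".
Within "monastery silk", the head is "silk" and the modifier is "monastery".
Putting it together: [[[marsh [village [monastery silk]]] shield] fisher].

[[[marsh [village [monastery silk]]] shield] fisher]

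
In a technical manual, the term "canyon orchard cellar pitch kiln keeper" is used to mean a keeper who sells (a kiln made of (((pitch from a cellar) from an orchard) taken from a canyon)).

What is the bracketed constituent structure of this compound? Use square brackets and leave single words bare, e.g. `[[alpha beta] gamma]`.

The outermost head in the paraphrase is "keeper", modified by "canyon orchard cellar pitch kiln".
Within "canyon orchard cellar pitch kiln", the head is "kiln" and the modifier is "canyon orchard cellar pitch".
Within "canyon orchard cellar pitch", the head is "pitch" (specifically "orchard cellar pitch") and the modifier is "canyon".
Within "orchard cellar pitch", the head is "pitch" (specifically "cellar pitch") and the modifier is "orchard".
Within "cellar pitch", the head is "pitch" and the modifier is "cellar".
Putting it together: [[[canyon [orchard [cellar pitch]]] kiln] keeper].

[[[canyon [orchard [cellar pitch]]] kiln] keeper]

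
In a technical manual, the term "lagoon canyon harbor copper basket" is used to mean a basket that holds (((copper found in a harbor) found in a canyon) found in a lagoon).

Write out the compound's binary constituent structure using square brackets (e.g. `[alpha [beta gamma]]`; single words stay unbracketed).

Overall it is a kind of basket; the modifier is "lagoon canyon harbor copper".
Inside "lagoon canyon harbor copper": head "copper" (specifically "canyon harbor copper"), modifier "lagoon".
Inside "canyon harbor copper": head "copper" (specifically "harbor copper"), modifier "canyon".
Inside "harbor copper": head "copper", modifier "harbor".
So the structure is [[lagoon [canyon [harbor copper]]] basket].

[[lagoon [canyon [harbor copper]]] basket]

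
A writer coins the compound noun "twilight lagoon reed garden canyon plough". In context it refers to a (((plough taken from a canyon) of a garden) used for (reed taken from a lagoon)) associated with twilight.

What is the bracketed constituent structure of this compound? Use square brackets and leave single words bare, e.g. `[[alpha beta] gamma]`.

The outermost head in the paraphrase is "plough" (specifically "lagoon reed garden canyon plough"), modified by "twilight".
Inside "lagoon reed garden canyon plough": head "plough" (specifically "garden canyon plough"), modifier "lagoon reed".
Inside "lagoon reed": head "reed", modifier "lagoon".
Inside "garden canyon plough": head "plough" (specifically "canyon plough"), modifier "garden".
Inside "canyon plough": head "plough", modifier "canyon".
Assembled: [twilight [[lagoon reed] [garden [canyon plough]]]].

[twilight [[lagoon reed] [garden [canyon plough]]]]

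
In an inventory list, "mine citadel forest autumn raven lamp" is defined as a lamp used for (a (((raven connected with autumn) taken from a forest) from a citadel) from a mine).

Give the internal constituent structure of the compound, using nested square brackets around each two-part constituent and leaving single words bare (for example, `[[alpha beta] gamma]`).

[[mine [citadel [forest [autumn raven]]]] lamp]

The outermost head in the paraphrase is "lamp", modified by "mine citadel forest autumn raven".
Inside "mine citadel forest autumn raven": head "raven" (specifically "citadel forest autumn raven"), modifier "mine".
Inside "citadel forest autumn raven": head "raven" (specifically "forest autumn raven"), modifier "citadel".
Inside "forest autumn raven": head "raven" (specifically "autumn raven"), modifier "forest".
Inside "autumn raven": head "raven", modifier "autumn".
Putting it together: [[mine [citadel [forest [autumn raven]]]] lamp].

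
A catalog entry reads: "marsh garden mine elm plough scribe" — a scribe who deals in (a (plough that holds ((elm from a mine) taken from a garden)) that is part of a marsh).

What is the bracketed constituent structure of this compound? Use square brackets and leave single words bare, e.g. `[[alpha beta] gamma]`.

The outermost head in the paraphrase is "scribe", modified by "marsh garden mine elm plough".
Inside "marsh garden mine elm plough": head "plough" (specifically "garden mine elm plough"), modifier "marsh".
Inside "garden mine elm plough": head "plough", modifier "garden mine elm".
Inside "garden mine elm": head "elm" (specifically "mine elm"), modifier "garden".
Inside "mine elm": head "elm", modifier "mine".
So the structure is [[marsh [[garden [mine elm]] plough]] scribe].

[[marsh [[garden [mine elm]] plough]] scribe]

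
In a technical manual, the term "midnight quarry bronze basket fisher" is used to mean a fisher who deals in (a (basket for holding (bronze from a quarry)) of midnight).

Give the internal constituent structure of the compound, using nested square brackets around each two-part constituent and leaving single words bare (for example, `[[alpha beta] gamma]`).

[[midnight [[quarry bronze] basket]] fisher]

Whole compound: head "fisher", modifier "midnight quarry bronze basket".
"midnight quarry bronze basket" → head "basket" (specifically "quarry bronze basket"), modifier "midnight".
"quarry bronze basket" → head "basket", modifier "quarry bronze".
"quarry bronze" → head "bronze", modifier "quarry".
Putting it together: [[midnight [[quarry bronze] basket]] fisher].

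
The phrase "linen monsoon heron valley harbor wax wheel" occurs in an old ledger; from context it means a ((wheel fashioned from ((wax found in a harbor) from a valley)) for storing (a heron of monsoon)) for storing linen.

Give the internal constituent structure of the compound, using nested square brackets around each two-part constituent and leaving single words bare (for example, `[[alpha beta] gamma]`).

At the top level: head "wheel" (specifically "monsoon heron valley harbor wax wheel"); modifier "linen".
"monsoon heron valley harbor wax wheel" → head "wheel" (specifically "valley harbor wax wheel"), modifier "monsoon heron".
"monsoon heron" → head "heron", modifier "monsoon".
"valley harbor wax wheel" → head "wheel", modifier "valley harbor wax".
"valley harbor wax" → head "wax" (specifically "harbor wax"), modifier "valley".
"harbor wax" → head "wax", modifier "harbor".
Assembled: [linen [[monsoon heron] [[valley [harbor wax]] wheel]]].

[linen [[monsoon heron] [[valley [harbor wax]] wheel]]]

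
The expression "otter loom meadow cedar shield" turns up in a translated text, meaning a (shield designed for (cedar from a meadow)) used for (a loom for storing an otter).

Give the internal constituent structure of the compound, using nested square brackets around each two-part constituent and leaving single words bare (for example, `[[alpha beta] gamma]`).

The outermost head in the paraphrase is "shield" (specifically "meadow cedar shield"), modified by "otter loom".
Within "otter loom", the head is "loom" and the modifier is "otter".
Within "meadow cedar shield", the head is "shield" and the modifier is "meadow cedar".
Within "meadow cedar", the head is "cedar" and the modifier is "meadow".
Putting it together: [[otter loom] [[meadow cedar] shield]].

[[otter loom] [[meadow cedar] shield]]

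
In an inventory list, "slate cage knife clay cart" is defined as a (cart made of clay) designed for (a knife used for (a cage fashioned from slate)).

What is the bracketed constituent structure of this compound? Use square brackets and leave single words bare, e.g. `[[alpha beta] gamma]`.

[[[slate cage] knife] [clay cart]]

Overall it is a kind of cart (specifically "clay cart"); the modifier is "slate cage knife".
Within "slate cage knife", the head is "knife" and the modifier is "slate cage".
Within "slate cage", the head is "cage" and the modifier is "slate".
Within "clay cart", the head is "cart" and the modifier is "clay".
Assembled: [[[slate cage] knife] [clay cart]].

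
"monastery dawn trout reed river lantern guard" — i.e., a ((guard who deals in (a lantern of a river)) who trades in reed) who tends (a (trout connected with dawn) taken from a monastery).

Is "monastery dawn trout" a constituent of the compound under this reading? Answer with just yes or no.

yes

The paraphrase groups the words so that "monastery dawn trout" is one unit: it corresponds to a single parenthesized sub-phrase.
The full structure is [[monastery [dawn trout]] [reed [[river lantern] guard]]], in which [monastery dawn trout] is a constituent.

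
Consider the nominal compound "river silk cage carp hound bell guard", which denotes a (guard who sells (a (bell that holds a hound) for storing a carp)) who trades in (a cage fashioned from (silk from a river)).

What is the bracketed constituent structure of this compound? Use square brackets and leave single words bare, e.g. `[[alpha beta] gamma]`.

The outermost head in the paraphrase is "guard" (specifically "carp hound bell guard"), modified by "river silk cage".
Inside "river silk cage": head "cage", modifier "river silk".
Inside "river silk": head "silk", modifier "river".
Inside "carp hound bell guard": head "guard", modifier "carp hound bell".
Inside "carp hound bell": head "bell" (specifically "hound bell"), modifier "carp".
Inside "hound bell": head "bell", modifier "hound".
Putting it together: [[[river silk] cage] [[carp [hound bell]] guard]].

[[[river silk] cage] [[carp [hound bell]] guard]]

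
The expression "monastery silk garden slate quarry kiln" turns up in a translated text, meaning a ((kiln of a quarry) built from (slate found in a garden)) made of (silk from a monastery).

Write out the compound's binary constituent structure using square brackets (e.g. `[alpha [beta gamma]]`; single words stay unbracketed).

At the top level: head "kiln" (specifically "garden slate quarry kiln"); modifier "monastery silk".
Inside "monastery silk": head "silk", modifier "monastery".
Inside "garden slate quarry kiln": head "kiln" (specifically "quarry kiln"), modifier "garden slate".
Inside "garden slate": head "slate", modifier "garden".
Inside "quarry kiln": head "kiln", modifier "quarry".
Putting it together: [[monastery silk] [[garden slate] [quarry kiln]]].

[[monastery silk] [[garden slate] [quarry kiln]]]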